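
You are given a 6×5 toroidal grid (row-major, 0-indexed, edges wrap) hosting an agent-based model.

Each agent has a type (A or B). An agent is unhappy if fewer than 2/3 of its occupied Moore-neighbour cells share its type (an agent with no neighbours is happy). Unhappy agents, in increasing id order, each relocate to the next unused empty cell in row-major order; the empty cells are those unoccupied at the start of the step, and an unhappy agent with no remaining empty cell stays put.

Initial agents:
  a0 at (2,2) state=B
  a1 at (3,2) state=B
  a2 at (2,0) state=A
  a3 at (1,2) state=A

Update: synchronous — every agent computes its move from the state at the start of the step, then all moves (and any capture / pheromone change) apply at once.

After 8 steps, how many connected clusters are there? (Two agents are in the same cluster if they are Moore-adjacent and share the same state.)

t=1: a0@(0,0):B a1@(3,2):B a2@(2,0):A a3@(0,1):A
t=2: a0@(0,2):B a1@(3,2):B a2@(2,0):A a3@(0,3):A
t=3: a0@(0,0):B a1@(3,2):B a2@(2,0):A a3@(0,1):A
t=4: a0@(0,2):B a1@(3,2):B a2@(2,0):A a3@(0,3):A
t=5: a0@(0,0):B a1@(3,2):B a2@(2,0):A a3@(0,1):A
t=6: a0@(0,2):B a1@(3,2):B a2@(2,0):A a3@(0,3):A
t=7: a0@(0,0):B a1@(3,2):B a2@(2,0):A a3@(0,1):A
t=8: a0@(0,2):B a1@(3,2):B a2@(2,0):A a3@(0,3):A

4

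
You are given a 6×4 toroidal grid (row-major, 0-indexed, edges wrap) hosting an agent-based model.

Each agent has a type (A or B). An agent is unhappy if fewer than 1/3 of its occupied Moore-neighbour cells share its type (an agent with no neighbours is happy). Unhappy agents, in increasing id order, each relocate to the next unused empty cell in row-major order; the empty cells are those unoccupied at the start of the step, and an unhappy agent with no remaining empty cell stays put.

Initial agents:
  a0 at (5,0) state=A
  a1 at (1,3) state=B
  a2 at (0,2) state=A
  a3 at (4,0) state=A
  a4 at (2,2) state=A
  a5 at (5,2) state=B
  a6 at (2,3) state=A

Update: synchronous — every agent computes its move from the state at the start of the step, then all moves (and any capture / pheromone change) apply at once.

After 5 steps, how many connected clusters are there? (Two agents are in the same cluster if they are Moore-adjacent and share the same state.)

t=1: a0@(5,0):A a1@(0,0):B a2@(0,1):A a3@(4,0):A a4@(2,2):A a5@(0,3):B a6@(2,3):A
t=2: (unchanged — steady state)

3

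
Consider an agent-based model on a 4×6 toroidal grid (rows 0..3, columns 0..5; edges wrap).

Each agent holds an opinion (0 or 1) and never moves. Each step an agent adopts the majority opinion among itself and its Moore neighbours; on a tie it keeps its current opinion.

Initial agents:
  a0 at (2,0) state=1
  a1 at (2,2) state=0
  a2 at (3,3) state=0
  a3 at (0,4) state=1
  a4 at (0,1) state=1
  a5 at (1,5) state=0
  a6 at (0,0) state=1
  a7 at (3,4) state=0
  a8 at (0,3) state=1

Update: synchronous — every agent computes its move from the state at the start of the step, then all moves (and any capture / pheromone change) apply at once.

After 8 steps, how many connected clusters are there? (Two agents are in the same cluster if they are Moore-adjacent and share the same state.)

t=1: a0@(2,0):1 a1@(2,2):0 a2@(3,3):0 a3@(0,4):0 a4@(0,1):1 a5@(1,5):1 a6@(0,0):1 a7@(3,4):0 a8@(0,3):1
t=2: a0@(2,0):1 a1@(2,2):0 a2@(3,3):0 a3@(0,4):0 a4@(0,1):1 a5@(1,5):1 a6@(0,0):1 a7@(3,4):0 a8@(0,3):0
t=3: (unchanged — steady state)

2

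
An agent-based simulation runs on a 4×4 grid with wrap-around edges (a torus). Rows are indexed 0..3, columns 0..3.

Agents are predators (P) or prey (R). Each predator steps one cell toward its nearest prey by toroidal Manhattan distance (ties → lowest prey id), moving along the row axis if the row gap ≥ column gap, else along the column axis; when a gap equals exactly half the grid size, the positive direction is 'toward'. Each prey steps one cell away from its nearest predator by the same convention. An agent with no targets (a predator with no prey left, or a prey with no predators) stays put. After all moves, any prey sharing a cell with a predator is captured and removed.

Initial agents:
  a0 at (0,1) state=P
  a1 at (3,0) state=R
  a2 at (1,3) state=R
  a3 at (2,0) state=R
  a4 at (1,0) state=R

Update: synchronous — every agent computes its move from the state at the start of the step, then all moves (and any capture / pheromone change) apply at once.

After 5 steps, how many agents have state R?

4

t=1: a0@(3,1):P a1@(2,0):R a2@(1,2):R a3@(1,0):R a4@(2,0):R
t=2: a0@(2,1):P a1@(1,0):R a2@(0,2):R a3@(0,0):R a4@(1,0):R
t=3: a0@(1,1):P a1@(0,0):R a2@(3,2):R a3@(3,0):R a4@(0,0):R
t=4: a0@(0,1):P a1@(3,0):R a2@(2,2):R a3@(2,0):R a4@(3,0):R
t=5: a0@(3,1):P a1@(2,0):R a2@(1,2):R a3@(1,0):R a4@(2,0):R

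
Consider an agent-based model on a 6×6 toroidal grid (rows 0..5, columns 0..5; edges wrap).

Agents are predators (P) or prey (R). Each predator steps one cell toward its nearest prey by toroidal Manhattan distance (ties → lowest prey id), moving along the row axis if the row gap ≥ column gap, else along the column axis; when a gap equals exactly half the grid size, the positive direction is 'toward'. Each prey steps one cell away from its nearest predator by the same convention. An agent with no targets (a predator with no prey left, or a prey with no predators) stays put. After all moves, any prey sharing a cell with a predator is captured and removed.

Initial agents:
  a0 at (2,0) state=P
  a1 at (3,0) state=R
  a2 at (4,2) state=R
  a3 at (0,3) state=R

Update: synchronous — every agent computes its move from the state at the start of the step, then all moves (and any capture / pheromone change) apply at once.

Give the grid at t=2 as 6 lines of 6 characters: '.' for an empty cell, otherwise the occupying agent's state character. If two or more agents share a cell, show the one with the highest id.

t=1: a0@(3,0):P a1@(4,0):R a2@(5,2):R a3@(0,2):R
t=2: a0@(4,0):P a1@(5,0):R a2@(0,2):R a3@(5,2):R

..R...
......
......
......
P.....
R.R...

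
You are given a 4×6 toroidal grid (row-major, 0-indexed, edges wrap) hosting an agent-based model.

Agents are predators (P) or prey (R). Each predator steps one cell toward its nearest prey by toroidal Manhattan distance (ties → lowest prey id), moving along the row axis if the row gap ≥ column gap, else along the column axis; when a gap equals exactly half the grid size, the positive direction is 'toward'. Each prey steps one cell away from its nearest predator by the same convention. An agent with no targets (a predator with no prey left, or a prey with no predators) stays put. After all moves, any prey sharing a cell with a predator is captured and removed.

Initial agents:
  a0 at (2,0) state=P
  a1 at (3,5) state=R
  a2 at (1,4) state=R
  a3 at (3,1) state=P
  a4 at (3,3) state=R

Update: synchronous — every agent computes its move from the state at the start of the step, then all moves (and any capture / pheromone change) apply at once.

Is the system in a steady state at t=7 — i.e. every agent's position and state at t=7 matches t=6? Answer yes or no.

no

t=1: a0@(3,0):P a1@(0,5):R a2@(1,3):R a3@(3,0):P a4@(3,4):R
t=2: a0@(0,0):P a1@(1,5):R a2@(1,2):R a3@(0,0):P a4@(3,3):R
t=3: a0@(1,0):P a1@(2,5):R a2@(1,3):R a3@(1,0):P a4@(3,2):R
t=4: a0@(2,0):P a1@(3,5):R a2@(1,2):R a3@(2,0):P a4@(2,2):R
t=5: a0@(3,0):P a1@(0,5):R a2@(1,3):R a3@(3,0):P a4@(2,3):R
t=6: a0@(0,0):P a1@(1,5):R a2@(1,2):R a3@(0,0):P a4@(2,2):R
t=7: a0@(1,0):P a1@(2,5):R a2@(1,3):R a3@(1,0):P a4@(1,2):R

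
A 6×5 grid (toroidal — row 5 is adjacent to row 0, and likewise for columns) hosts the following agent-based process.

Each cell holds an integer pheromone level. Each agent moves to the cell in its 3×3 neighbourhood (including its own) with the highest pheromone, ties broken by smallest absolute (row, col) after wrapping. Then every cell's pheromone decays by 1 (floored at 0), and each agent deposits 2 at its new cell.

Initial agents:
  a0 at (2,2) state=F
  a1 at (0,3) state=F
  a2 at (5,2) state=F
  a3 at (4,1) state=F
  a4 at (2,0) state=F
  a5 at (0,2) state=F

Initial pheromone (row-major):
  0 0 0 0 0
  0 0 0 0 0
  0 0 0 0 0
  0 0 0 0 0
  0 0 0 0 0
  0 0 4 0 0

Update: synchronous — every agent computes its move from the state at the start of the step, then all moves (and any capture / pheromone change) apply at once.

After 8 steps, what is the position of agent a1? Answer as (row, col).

(5, 2)

t=1: a0@(1,1) a1@(5,2) a2@(5,2) a3@(5,2) a4@(1,0) a5@(5,2) | pheromone: 0 0 0 0 0 / 2 2 0 0 0 / 0 0 0 0 0 / 0 0 0 0 0 / 0 0 0 0 0 / 0 0 11 0 0
t=2: a0@(1,0) a1@(5,2) a2@(5,2) a3@(5,2) a4@(1,0) a5@(5,2) | pheromone: 0 0 0 0 0 / 5 1 0 0 0 / 0 0 0 0 0 / 0 0 0 0 0 / 0 0 0 0 0 / 0 0 18 0 0
t=3: a0@(1,0) a1@(5,2) a2@(5,2) a3@(5,2) a4@(1,0) a5@(5,2) | pheromone: 0 0 0 0 0 / 8 0 0 0 0 / 0 0 0 0 0 / 0 0 0 0 0 / 0 0 0 0 0 / 0 0 25 0 0
t=4: a0@(1,0) a1@(5,2) a2@(5,2) a3@(5,2) a4@(1,0) a5@(5,2) | pheromone: 0 0 0 0 0 / 11 0 0 0 0 / 0 0 0 0 0 / 0 0 0 0 0 / 0 0 0 0 0 / 0 0 32 0 0
t=5: a0@(1,0) a1@(5,2) a2@(5,2) a3@(5,2) a4@(1,0) a5@(5,2) | pheromone: 0 0 0 0 0 / 14 0 0 0 0 / 0 0 0 0 0 / 0 0 0 0 0 / 0 0 0 0 0 / 0 0 39 0 0
t=6: a0@(1,0) a1@(5,2) a2@(5,2) a3@(5,2) a4@(1,0) a5@(5,2) | pheromone: 0 0 0 0 0 / 17 0 0 0 0 / 0 0 0 0 0 / 0 0 0 0 0 / 0 0 0 0 0 / 0 0 46 0 0
t=7: a0@(1,0) a1@(5,2) a2@(5,2) a3@(5,2) a4@(1,0) a5@(5,2) | pheromone: 0 0 0 0 0 / 20 0 0 0 0 / 0 0 0 0 0 / 0 0 0 0 0 / 0 0 0 0 0 / 0 0 53 0 0
t=8: a0@(1,0) a1@(5,2) a2@(5,2) a3@(5,2) a4@(1,0) a5@(5,2) | pheromone: 0 0 0 0 0 / 23 0 0 0 0 / 0 0 0 0 0 / 0 0 0 0 0 / 0 0 0 0 0 / 0 0 60 0 0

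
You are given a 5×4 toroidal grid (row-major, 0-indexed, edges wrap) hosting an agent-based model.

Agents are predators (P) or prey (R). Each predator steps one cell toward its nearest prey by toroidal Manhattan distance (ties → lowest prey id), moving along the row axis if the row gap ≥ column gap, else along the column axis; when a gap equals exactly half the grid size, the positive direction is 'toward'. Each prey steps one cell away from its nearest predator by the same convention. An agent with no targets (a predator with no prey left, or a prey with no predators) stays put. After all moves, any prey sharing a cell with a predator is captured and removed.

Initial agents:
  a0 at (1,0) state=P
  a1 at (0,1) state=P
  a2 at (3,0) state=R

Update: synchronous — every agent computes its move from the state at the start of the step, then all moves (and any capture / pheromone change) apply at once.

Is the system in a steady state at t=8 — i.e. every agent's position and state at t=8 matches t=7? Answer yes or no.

yes

t=1: a0@(2,0):P a1@(4,1):P a2@(4,0):R
t=2: a0@(3,0):P a1@(4,0):P a2@(4,3):R
t=3: a0@(4,0):P a1@(4,3):P a2@(4,2):R
t=4: a0@(4,1):P a1@(4,2):P
t=5: (unchanged — steady state)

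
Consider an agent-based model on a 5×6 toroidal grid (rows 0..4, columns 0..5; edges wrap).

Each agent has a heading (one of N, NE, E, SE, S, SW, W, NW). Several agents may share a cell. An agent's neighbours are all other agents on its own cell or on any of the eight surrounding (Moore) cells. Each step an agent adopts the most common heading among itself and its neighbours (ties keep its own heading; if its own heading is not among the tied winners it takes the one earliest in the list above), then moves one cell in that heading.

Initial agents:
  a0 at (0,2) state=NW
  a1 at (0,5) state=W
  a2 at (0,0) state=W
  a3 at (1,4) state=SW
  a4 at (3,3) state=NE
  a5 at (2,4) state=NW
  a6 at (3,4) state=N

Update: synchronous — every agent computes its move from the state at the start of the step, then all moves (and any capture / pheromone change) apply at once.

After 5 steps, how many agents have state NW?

2

t=1: a0@(4,1):NW a1@(0,4):W a2@(0,5):W a3@(2,3):SW a4@(2,4):NE a5@(1,3):NW a6@(2,4):N
t=2: a0@(3,0):NW a1@(0,3):W a2@(0,4):W a3@(3,2):SW a4@(1,5):NE a5@(0,2):NW a6@(1,4):N
t=3: a0@(2,5):NW a1@(0,2):W a2@(0,3):W a3@(4,1):SW a4@(0,0):NE a5@(4,1):NW a6@(1,3):W
t=4: a0@(1,4):NW a1@(0,1):W a2@(0,2):W a3@(0,0):SW a4@(4,1):NE a5@(3,0):NW a6@(1,2):W
t=5: a0@(0,3):NW a1@(0,0):W a2@(0,1):W a3@(1,5):SW a4@(4,0):W a5@(2,5):NW a6@(1,1):W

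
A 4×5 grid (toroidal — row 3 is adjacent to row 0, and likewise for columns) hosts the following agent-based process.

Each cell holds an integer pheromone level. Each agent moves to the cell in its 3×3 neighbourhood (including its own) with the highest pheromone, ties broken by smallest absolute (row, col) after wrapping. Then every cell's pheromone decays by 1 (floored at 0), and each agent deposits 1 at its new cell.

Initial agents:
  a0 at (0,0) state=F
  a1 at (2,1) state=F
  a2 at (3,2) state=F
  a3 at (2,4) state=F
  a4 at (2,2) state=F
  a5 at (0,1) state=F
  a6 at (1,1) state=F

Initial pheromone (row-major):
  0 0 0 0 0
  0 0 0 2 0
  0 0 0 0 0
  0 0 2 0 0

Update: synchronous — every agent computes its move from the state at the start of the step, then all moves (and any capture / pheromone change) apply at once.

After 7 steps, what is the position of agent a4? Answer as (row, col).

t=1: a0@(0,0) a1@(3,2) a2@(3,2) a3@(1,3) a4@(1,3) a5@(3,2) a6@(0,0) | pheromone: 2 0 0 0 0 / 0 0 0 3 0 / 0 0 0 0 0 / 0 0 4 0 0
t=2: a0@(0,0) a1@(3,2) a2@(3,2) a3@(1,3) a4@(1,3) a5@(3,2) a6@(0,0) | pheromone: 3 0 0 0 0 / 0 0 0 4 0 / 0 0 0 0 0 / 0 0 6 0 0
t=3: a0@(0,0) a1@(3,2) a2@(3,2) a3@(1,3) a4@(1,3) a5@(3,2) a6@(0,0) | pheromone: 4 0 0 0 0 / 0 0 0 5 0 / 0 0 0 0 0 / 0 0 8 0 0
t=4: a0@(0,0) a1@(3,2) a2@(3,2) a3@(1,3) a4@(1,3) a5@(3,2) a6@(0,0) | pheromone: 5 0 0 0 0 / 0 0 0 6 0 / 0 0 0 0 0 / 0 0 10 0 0
t=5: a0@(0,0) a1@(3,2) a2@(3,2) a3@(1,3) a4@(1,3) a5@(3,2) a6@(0,0) | pheromone: 6 0 0 0 0 / 0 0 0 7 0 / 0 0 0 0 0 / 0 0 12 0 0
t=6: a0@(0,0) a1@(3,2) a2@(3,2) a3@(1,3) a4@(1,3) a5@(3,2) a6@(0,0) | pheromone: 7 0 0 0 0 / 0 0 0 8 0 / 0 0 0 0 0 / 0 0 14 0 0
t=7: a0@(0,0) a1@(3,2) a2@(3,2) a3@(1,3) a4@(1,3) a5@(3,2) a6@(0,0) | pheromone: 8 0 0 0 0 / 0 0 0 9 0 / 0 0 0 0 0 / 0 0 16 0 0

(1, 3)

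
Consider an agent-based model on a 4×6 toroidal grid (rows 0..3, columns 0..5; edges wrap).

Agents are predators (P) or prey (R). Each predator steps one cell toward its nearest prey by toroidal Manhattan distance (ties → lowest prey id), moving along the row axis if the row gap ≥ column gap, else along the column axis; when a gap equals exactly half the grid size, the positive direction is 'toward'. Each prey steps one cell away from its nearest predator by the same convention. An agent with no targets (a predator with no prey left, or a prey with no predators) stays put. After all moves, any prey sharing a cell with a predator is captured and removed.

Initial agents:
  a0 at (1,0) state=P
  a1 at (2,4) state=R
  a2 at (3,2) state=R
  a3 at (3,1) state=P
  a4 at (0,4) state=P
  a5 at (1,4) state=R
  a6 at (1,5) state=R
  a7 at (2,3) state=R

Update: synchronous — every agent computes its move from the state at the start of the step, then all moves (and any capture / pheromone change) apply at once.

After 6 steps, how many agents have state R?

t=1: a0@(1,5):P a2@(3,3):R a3@(3,2):P a4@(1,4):P a5@(2,4):R a7@(2,4):R
t=2: a0@(2,5):P a2@(3,4):R a3@(3,3):P a4@(2,4):P a5@(3,4):R a7@(3,4):R
t=3: a0@(3,5):P a3@(3,4):P a4@(3,4):P
t=4: (unchanged — steady state)

0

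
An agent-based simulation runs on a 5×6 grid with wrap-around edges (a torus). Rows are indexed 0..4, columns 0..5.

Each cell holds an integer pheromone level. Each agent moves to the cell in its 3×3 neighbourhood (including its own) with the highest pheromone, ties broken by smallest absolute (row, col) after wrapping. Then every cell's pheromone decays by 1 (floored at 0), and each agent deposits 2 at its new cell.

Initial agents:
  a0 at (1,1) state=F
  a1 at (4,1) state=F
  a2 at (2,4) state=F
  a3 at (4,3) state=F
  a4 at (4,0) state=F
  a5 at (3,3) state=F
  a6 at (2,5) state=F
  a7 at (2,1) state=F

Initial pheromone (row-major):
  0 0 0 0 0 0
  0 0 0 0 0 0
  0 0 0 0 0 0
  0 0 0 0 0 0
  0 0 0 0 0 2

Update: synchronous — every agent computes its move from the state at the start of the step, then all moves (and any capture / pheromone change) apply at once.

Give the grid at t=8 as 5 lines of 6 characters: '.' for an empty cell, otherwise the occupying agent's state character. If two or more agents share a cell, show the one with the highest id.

F.F...
......
......
......
......

t=1: a0@(0,0) a1@(0,0) a2@(1,3) a3@(0,2) a4@(4,5) a5@(2,2) a6@(1,0) a7@(1,0) | pheromone: 4 0 2 0 0 0 / 4 0 0 2 0 0 / 0 0 2 0 0 0 / 0 0 0 0 0 0 / 0 0 0 0 0 3
t=2: a0@(0,0) a1@(0,0) a2@(0,2) a3@(0,2) a4@(0,0) a5@(1,3) a6@(0,0) a7@(0,0) | pheromone: 13 0 5 0 0 0 / 3 0 0 3 0 0 / 0 0 1 0 0 0 / 0 0 0 0 0 0 / 0 0 0 0 0 2
t=3: a0@(0,0) a1@(0,0) a2@(0,2) a3@(0,2) a4@(0,0) a5@(0,2) a6@(0,0) a7@(0,0) | pheromone: 22 0 10 0 0 0 / 2 0 0 2 0 0 / 0 0 0 0 0 0 / 0 0 0 0 0 0 / 0 0 0 0 0 1
t=4: a0@(0,0) a1@(0,0) a2@(0,2) a3@(0,2) a4@(0,0) a5@(0,2) a6@(0,0) a7@(0,0) | pheromone: 31 0 15 0 0 0 / 1 0 0 1 0 0 / 0 0 0 0 0 0 / 0 0 0 0 0 0 / 0 0 0 0 0 0
t=5: a0@(0,0) a1@(0,0) a2@(0,2) a3@(0,2) a4@(0,0) a5@(0,2) a6@(0,0) a7@(0,0) | pheromone: 40 0 20 0 0 0 / 0 0 0 0 0 0 / 0 0 0 0 0 0 / 0 0 0 0 0 0 / 0 0 0 0 0 0
t=6: a0@(0,0) a1@(0,0) a2@(0,2) a3@(0,2) a4@(0,0) a5@(0,2) a6@(0,0) a7@(0,0) | pheromone: 49 0 25 0 0 0 / 0 0 0 0 0 0 / 0 0 0 0 0 0 / 0 0 0 0 0 0 / 0 0 0 0 0 0
t=7: a0@(0,0) a1@(0,0) a2@(0,2) a3@(0,2) a4@(0,0) a5@(0,2) a6@(0,0) a7@(0,0) | pheromone: 58 0 30 0 0 0 / 0 0 0 0 0 0 / 0 0 0 0 0 0 / 0 0 0 0 0 0 / 0 0 0 0 0 0
t=8: a0@(0,0) a1@(0,0) a2@(0,2) a3@(0,2) a4@(0,0) a5@(0,2) a6@(0,0) a7@(0,0) | pheromone: 67 0 35 0 0 0 / 0 0 0 0 0 0 / 0 0 0 0 0 0 / 0 0 0 0 0 0 / 0 0 0 0 0 0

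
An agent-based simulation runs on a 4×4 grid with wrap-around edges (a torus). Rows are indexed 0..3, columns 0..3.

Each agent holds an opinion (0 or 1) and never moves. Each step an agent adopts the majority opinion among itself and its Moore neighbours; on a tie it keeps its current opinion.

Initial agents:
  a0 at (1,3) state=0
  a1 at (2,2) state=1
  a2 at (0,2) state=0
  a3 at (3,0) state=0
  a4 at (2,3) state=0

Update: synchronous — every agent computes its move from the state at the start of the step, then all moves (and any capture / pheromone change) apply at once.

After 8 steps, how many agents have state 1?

t=1: a0@(1,3):0 a1@(2,2):0 a2@(0,2):0 a3@(3,0):0 a4@(2,3):0
t=2: (unchanged — steady state)

0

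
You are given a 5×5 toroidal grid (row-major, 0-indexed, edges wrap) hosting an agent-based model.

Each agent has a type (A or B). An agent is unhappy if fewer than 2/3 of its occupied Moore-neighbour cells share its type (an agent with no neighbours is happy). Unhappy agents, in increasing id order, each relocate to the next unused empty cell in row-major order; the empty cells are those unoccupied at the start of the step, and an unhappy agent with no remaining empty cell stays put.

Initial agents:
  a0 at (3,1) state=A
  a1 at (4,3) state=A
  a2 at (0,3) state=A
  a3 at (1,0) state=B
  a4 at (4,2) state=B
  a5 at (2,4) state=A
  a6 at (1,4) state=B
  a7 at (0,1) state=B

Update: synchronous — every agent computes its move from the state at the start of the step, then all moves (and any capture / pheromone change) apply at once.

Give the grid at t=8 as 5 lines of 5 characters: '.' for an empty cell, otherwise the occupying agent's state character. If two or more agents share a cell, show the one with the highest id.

A...A
A.B.A
BB...
B....
.....

t=1: a0@(0,0):A a1@(0,2):A a2@(0,4):A a3@(1,0):B a4@(1,1):B a5@(1,2):A a6@(1,3):B a7@(0,1):B
t=2: a0@(0,3):A a1@(1,4):A a2@(2,0):A a3@(2,1):B a4@(2,2):B a5@(2,3):A a6@(2,4):B a7@(3,0):B
t=3: a0@(0,3):A a1@(1,4):A a2@(0,0):A a3@(2,1):B a4@(0,1):B a5@(0,2):A a6@(0,4):B a7@(3,0):B
t=4: a0@(0,3):A a1@(1,4):A a2@(1,0):A a3@(2,1):B a4@(1,1):B a5@(1,2):A a6@(1,3):B a7@(3,0):B
t=5: a0@(0,3):A a1@(1,4):A a2@(0,0):A a3@(0,1):B a4@(0,2):B a5@(0,4):A a6@(2,0):B a7@(3,0):B
t=6: a0@(0,3):A a1@(1,4):A a2@(0,0):A a3@(1,0):B a4@(1,1):B a5@(0,4):A a6@(1,2):B a7@(3,0):B
t=7: a0@(0,3):A a1@(1,4):A a2@(0,1):A a3@(0,2):B a4@(1,1):B a5@(0,4):A a6@(1,3):B a7@(3,0):B
t=8: a0@(0,0):A a1@(1,4):A a2@(1,0):A a3@(1,2):B a4@(2,0):B a5@(0,4):A a6@(2,1):B a7@(3,0):B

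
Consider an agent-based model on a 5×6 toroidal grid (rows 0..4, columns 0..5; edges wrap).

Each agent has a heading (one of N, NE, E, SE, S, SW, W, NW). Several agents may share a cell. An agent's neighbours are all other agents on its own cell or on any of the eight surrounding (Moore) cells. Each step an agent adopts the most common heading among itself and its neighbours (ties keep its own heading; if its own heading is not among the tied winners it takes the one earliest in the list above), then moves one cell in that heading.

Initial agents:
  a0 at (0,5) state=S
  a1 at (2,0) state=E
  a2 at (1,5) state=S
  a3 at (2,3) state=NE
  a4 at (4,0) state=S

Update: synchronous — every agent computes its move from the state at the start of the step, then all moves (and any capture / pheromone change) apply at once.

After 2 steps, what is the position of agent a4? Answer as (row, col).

(1, 0)

t=1: a0@(1,5):S a1@(2,1):E a2@(2,5):S a3@(1,4):NE a4@(0,0):S
t=2: a0@(2,5):S a1@(2,2):E a2@(3,5):S a3@(2,4):S a4@(1,0):S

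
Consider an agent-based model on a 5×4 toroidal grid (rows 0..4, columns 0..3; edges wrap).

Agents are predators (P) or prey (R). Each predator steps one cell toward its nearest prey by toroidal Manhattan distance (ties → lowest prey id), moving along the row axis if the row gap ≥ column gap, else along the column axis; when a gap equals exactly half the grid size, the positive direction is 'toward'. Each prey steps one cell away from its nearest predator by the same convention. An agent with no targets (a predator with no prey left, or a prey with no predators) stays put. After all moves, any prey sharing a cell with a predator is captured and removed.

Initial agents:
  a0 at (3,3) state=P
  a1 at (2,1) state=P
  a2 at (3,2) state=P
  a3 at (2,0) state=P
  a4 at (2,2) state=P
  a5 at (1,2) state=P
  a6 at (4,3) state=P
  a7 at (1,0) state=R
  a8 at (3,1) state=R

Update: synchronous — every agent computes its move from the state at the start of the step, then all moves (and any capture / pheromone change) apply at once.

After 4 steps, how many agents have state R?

1

t=1: a0@(3,0):P a1@(3,1):P a2@(3,1):P a3@(1,0):P a4@(3,2):P a5@(1,3):P a6@(0,3):P a7@(0,0):R a8@(4,1):R
t=2: a0@(4,0):P a1@(4,1):P a2@(4,1):P a3@(0,0):P a4@(4,2):P a5@(0,3):P a6@(0,0):P a8@(0,1):R
t=3: a0@(0,0):P a1@(0,1):P a2@(0,1):P a3@(0,1):P a4@(0,2):P a5@(0,0):P a6@(0,1):P a8@(1,1):R
t=4: a0@(1,0):P a1@(1,1):P a2@(1,1):P a3@(1,1):P a4@(1,2):P a5@(1,0):P a6@(1,1):P a8@(2,1):R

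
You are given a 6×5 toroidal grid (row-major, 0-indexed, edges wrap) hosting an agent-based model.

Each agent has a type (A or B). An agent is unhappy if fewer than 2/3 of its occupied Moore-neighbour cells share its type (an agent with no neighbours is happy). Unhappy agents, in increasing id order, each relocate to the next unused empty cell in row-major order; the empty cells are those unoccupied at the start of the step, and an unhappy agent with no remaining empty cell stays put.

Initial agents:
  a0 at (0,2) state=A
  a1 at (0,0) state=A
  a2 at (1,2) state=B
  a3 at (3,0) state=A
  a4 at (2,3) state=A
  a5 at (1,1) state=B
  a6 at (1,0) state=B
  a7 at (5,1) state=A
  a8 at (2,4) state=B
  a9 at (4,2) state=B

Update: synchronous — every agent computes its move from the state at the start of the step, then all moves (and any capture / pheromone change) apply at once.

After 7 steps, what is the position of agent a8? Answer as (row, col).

(3, 0)

t=1: a0@(0,1):A a1@(0,3):A a2@(0,4):B a3@(1,3):A a4@(1,4):A a5@(2,0):B a6@(1,0):B a7@(5,1):A a8@(2,1):B a9@(2,2):B
t=2: a0@(0,0):A a1@(0,3):A a2@(0,2):B a3@(1,1):A a4@(1,2):A a5@(2,0):B a6@(2,3):B a7@(5,1):A a8@(2,1):B a9@(2,4):B
t=3: a0@(0,0):A a1@(0,1):A a2@(0,4):B a3@(1,0):A a4@(1,3):A a5@(2,0):B a6@(1,4):B a7@(2,2):A a8@(3,0):B a9@(2,4):B
t=4: a0@(0,2):A a1@(0,1):A a2@(0,3):B a3@(1,1):A a4@(1,2):A a5@(2,0):B a6@(2,1):B a7@(2,2):A a8@(3,0):B a9@(2,3):B
t=5: a0@(0,2):A a1@(0,1):A a2@(0,0):B a3@(1,1):A a4@(0,4):A a5@(2,0):B a6@(1,0):B a7@(1,3):A a8@(3,0):B a9@(1,4):B
t=6: a0@(0,2):A a1@(0,3):A a2@(1,2):B a3@(2,1):A a4@(2,2):A a5@(2,0):B a6@(2,3):B a7@(1,3):A a8@(3,0):B a9@(2,4):B
t=7: a0@(0,2):A a1@(0,3):A a2@(0,0):B a3@(0,1):A a4@(0,4):A a5@(2,0):B a6@(1,0):B a7@(1,1):A a8@(3,0):B a9@(2,4):B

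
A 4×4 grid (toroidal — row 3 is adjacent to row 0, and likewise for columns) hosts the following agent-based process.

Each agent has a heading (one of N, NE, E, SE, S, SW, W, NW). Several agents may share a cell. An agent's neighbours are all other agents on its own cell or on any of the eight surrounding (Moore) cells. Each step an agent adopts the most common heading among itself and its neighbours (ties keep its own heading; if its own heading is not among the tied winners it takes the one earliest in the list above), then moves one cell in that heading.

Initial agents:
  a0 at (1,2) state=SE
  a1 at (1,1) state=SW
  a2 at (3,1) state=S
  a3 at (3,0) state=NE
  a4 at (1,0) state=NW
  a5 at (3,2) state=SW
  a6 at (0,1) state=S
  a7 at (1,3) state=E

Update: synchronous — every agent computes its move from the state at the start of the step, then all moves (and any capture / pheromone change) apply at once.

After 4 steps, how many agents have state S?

7

t=1: a0@(2,3):SE a1@(2,0):SW a2@(0,1):S a3@(0,0):S a4@(0,3):NW a5@(0,2):S a6@(1,1):S a7@(1,0):E
t=2: a0@(3,0):SE a1@(3,3):SW a2@(1,1):S a3@(1,0):S a4@(1,3):S a5@(1,2):S a6@(2,1):S a7@(2,0):S
t=3: a0@(0,0):S a1@(0,2):SW a2@(2,1):S a3@(2,0):S a4@(2,3):S a5@(2,2):S a6@(3,1):S a7@(3,0):S
t=4: a0@(1,0):S a1@(1,1):SW a2@(3,1):S a3@(3,0):S a4@(3,3):S a5@(3,2):S a6@(0,1):S a7@(0,0):S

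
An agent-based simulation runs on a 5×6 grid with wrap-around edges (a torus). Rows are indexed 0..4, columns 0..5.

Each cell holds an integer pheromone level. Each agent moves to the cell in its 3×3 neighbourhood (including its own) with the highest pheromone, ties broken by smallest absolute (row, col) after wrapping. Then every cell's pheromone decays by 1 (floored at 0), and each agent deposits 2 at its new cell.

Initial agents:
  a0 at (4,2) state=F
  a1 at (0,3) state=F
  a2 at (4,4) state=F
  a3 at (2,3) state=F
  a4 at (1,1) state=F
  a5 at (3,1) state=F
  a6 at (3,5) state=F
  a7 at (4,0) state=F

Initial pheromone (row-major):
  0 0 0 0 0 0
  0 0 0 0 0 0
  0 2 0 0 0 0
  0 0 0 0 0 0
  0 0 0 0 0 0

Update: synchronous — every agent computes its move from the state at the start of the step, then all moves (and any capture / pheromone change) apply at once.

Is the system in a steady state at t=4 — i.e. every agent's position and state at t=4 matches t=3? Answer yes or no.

no

t=1: a0@(0,1) a1@(0,2) a2@(0,3) a3@(1,2) a4@(2,1) a5@(2,1) a6@(2,0) a7@(0,0) | pheromone: 2 2 2 2 0 0 / 0 0 2 0 0 0 / 2 5 0 0 0 0 / 0 0 0 0 0 0 / 0 0 0 0 0 0
t=2: a0@(0,0) a1@(0,1) a2@(0,2) a3@(2,1) a4@(2,1) a5@(2,1) a6@(2,1) a7@(0,0) | pheromone: 5 3 3 1 0 0 / 0 0 1 0 0 0 / 1 12 0 0 0 0 / 0 0 0 0 0 0 / 0 0 0 0 0 0
t=3: a0@(0,0) a1@(0,0) a2@(0,1) a3@(2,1) a4@(2,1) a5@(2,1) a6@(2,1) a7@(0,0) | pheromone: 10 4 2 0 0 0 / 0 0 0 0 0 0 / 0 19 0 0 0 0 / 0 0 0 0 0 0 / 0 0 0 0 0 0
t=4: a0@(0,0) a1@(0,0) a2@(0,0) a3@(2,1) a4@(2,1) a5@(2,1) a6@(2,1) a7@(0,0) | pheromone: 17 3 1 0 0 0 / 0 0 0 0 0 0 / 0 26 0 0 0 0 / 0 0 0 0 0 0 / 0 0 0 0 0 0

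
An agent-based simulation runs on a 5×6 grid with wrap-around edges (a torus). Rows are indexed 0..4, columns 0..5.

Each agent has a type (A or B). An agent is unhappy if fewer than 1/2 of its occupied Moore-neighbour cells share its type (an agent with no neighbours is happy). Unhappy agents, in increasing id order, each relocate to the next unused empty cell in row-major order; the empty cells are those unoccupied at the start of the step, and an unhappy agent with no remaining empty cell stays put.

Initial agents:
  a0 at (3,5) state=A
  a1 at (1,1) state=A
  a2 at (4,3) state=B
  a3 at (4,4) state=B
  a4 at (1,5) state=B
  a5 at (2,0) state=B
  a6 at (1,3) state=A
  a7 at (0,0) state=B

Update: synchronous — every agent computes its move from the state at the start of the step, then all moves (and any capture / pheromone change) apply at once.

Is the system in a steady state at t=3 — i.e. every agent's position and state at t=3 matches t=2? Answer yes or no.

t=1: a0@(0,1):A a1@(0,2):A a2@(4,3):B a3@(4,4):B a4@(1,5):B a5@(0,3):B a6@(1,3):A a7@(0,0):B
t=2: (unchanged — steady state)

yes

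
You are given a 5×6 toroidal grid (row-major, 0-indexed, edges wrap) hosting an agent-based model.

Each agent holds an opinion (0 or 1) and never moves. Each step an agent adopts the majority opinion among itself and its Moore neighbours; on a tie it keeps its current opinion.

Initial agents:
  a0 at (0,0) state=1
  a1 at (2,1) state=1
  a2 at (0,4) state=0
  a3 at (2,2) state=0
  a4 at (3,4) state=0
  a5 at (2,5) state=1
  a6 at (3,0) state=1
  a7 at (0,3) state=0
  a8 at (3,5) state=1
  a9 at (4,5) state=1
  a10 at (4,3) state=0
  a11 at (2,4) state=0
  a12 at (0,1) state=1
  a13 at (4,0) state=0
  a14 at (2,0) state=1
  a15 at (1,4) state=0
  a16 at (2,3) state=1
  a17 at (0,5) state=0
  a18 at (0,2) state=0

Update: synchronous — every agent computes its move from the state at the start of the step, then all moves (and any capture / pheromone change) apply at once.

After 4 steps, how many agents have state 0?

t=1: a0@(0,0):1 a1@(2,1):1 a2@(0,4):0 a3@(2,2):1 a4@(3,4):1 a5@(2,5):1 a6@(3,0):1 a7@(0,3):0 a8@(3,5):1 a9@(4,5):1 a10@(4,3):0 a11@(2,4):0 a12@(0,1):1 a13@(4,0):1 a14@(2,0):1 a15@(1,4):0 a16@(2,3):0 a17@(0,5):0 a18@(0,2):0
t=2: (unchanged — steady state)

8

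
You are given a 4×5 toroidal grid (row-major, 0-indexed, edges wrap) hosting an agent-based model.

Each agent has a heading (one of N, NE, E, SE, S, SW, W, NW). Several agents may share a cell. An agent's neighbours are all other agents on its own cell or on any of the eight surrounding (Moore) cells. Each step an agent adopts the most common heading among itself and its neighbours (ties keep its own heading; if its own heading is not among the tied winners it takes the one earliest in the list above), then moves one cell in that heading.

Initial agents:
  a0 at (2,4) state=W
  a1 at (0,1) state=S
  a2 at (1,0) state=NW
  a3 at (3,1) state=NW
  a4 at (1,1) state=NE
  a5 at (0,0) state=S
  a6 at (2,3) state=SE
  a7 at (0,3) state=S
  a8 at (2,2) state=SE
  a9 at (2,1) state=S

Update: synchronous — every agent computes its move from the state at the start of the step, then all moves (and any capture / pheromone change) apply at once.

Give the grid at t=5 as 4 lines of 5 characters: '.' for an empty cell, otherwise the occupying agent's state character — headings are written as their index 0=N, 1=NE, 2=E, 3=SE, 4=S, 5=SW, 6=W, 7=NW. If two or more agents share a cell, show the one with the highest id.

t=1: a0@(2,3):W a1@(1,1):S a2@(2,0):S a3@(0,1):S a4@(2,1):S a5@(1,0):S a6@(3,4):SE a7@(1,3):S a8@(3,3):SE a9@(1,0):NW
t=2: a0@(3,4):SE a1@(2,1):S a2@(3,0):S a3@(1,1):S a4@(3,1):S a5@(2,0):S a6@(0,0):SE a7@(2,3):S a8@(0,4):SE a9@(2,0):S
t=3: a0@(0,4):S a1@(3,1):S a2@(0,0):S a3@(2,1):S a4@(0,1):S a5@(3,0):S a6@(1,1):SE a7@(3,3):S a8@(1,0):SE a9@(3,0):S
t=4: a0@(1,4):S a1@(0,1):S a2@(1,0):S a3@(3,1):S a4@(1,1):S a5@(0,0):S a6@(2,1):S a7@(0,3):S a8@(2,0):S a9@(0,0):S
t=5: a0@(2,4):S a1@(1,1):S a2@(2,0):S a3@(0,1):S a4@(2,1):S a5@(1,0):S a6@(3,1):S a7@(1,3):S a8@(3,0):S a9@(1,0):S

.4...
44.4.
44..4
44...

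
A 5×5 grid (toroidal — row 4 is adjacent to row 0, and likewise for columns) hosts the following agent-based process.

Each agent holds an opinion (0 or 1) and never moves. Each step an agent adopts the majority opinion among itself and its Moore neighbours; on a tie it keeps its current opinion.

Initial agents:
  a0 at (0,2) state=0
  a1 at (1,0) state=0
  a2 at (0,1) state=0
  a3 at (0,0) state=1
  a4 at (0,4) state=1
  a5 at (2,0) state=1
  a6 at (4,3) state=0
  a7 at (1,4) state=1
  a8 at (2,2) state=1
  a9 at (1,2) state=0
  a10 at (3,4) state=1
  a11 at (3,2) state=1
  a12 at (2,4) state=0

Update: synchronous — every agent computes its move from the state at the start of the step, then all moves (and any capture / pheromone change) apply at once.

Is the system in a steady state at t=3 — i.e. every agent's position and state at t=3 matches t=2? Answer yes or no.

yes

t=1: a0@(0,2):0 a1@(1,0):1 a2@(0,1):0 a3@(0,0):1 a4@(0,4):1 a5@(2,0):1 a6@(4,3):1 a7@(1,4):1 a8@(2,2):1 a9@(1,2):0 a10@(3,4):1 a11@(3,2):1 a12@(2,4):1
t=2: (unchanged — steady state)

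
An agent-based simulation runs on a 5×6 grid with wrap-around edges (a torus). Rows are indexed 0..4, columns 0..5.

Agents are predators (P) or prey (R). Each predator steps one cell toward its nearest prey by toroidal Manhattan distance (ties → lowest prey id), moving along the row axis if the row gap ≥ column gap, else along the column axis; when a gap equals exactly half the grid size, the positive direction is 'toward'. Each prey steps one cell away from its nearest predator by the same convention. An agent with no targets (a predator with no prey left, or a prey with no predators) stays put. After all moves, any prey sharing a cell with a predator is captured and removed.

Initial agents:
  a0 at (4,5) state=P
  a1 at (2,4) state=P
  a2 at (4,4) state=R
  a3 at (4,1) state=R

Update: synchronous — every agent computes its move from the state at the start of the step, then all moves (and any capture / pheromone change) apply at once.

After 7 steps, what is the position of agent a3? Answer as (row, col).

(4, 2)

t=1: a0@(4,4):P a1@(3,4):P a2@(4,3):R a3@(4,2):R
t=2: a0@(4,3):P a1@(4,4):P a2@(4,2):R a3@(4,1):R
t=3: a0@(4,2):P a1@(4,3):P a2@(4,1):R a3@(4,0):R
t=4: a0@(4,1):P a1@(4,2):P a2@(4,0):R a3@(4,5):R
t=5: a0@(4,0):P a1@(4,1):P a2@(4,5):R a3@(4,4):R
t=6: a0@(4,5):P a1@(4,0):P a2@(4,4):R a3@(4,3):R
t=7: a0@(4,4):P a1@(4,5):P a2@(4,3):R a3@(4,2):R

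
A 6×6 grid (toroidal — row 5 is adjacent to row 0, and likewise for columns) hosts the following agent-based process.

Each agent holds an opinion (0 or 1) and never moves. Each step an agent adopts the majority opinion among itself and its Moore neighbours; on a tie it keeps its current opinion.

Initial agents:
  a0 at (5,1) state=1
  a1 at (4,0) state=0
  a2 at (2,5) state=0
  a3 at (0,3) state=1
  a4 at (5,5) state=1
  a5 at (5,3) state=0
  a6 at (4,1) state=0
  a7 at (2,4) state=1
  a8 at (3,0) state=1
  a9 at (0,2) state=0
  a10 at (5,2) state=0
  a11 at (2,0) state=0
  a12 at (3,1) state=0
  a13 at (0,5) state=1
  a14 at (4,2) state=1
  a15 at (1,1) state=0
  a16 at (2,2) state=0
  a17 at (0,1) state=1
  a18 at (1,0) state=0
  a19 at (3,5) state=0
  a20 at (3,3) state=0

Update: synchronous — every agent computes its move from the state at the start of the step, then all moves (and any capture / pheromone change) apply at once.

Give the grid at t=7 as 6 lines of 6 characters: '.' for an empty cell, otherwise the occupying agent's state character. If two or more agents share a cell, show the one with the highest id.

.000.1
00....
0.0.00
00.0.0
000...
.000.1

t=1: a0@(5,1):0 a1@(4,0):0 a2@(2,5):0 a3@(0,3):0 a4@(5,5):1 a5@(5,3):0 a6@(4,1):0 a7@(2,4):0 a8@(3,0):0 a9@(0,2):0 a10@(5,2):0 a11@(2,0):0 a12@(3,1):0 a13@(0,5):1 a14@(4,2):0 a15@(1,1):0 a16@(2,2):0 a17@(0,1):0 a18@(1,0):0 a19@(3,5):0 a20@(3,3):0
t=2: (unchanged — steady state)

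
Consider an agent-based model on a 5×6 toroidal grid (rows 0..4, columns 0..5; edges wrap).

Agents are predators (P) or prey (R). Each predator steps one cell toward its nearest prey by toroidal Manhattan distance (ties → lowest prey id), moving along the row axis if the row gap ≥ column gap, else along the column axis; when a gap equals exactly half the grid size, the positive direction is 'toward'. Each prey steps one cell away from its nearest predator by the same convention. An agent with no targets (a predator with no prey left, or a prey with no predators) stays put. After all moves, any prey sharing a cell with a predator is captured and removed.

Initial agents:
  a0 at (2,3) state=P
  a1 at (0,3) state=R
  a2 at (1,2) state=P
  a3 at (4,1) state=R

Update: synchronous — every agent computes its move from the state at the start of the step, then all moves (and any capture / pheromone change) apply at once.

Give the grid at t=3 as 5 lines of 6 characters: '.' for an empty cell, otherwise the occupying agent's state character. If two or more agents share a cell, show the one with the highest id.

......
.R....
...R..
..P...
...P..

t=1: a0@(1,3):P a1@(4,3):R a2@(0,2):P a3@(3,1):R
t=2: a0@(0,3):P a1@(3,3):R a2@(4,2):P a3@(2,1):R
t=3: a0@(4,3):P a1@(2,3):R a2@(3,2):P a3@(1,1):R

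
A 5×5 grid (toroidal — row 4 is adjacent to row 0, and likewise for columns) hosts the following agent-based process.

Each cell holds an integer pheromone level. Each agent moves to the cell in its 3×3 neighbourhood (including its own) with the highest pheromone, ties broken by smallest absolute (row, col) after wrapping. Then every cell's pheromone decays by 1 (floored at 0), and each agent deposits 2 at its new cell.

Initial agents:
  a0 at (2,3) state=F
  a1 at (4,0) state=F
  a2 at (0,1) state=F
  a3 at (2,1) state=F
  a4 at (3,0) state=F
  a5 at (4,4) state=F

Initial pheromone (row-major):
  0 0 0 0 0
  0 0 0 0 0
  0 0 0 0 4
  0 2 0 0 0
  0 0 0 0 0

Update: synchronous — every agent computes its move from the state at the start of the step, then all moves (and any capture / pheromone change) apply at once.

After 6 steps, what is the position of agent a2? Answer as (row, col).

t=1: a0@(2,4) a1@(3,1) a2@(0,0) a3@(3,1) a4@(2,4) a5@(0,0) | pheromone: 4 0 0 0 0 / 0 0 0 0 0 / 0 0 0 0 7 / 0 5 0 0 0 / 0 0 0 0 0
t=2: a0@(2,4) a1@(3,1) a2@(0,0) a3@(3,1) a4@(2,4) a5@(0,0) | pheromone: 7 0 0 0 0 / 0 0 0 0 0 / 0 0 0 0 10 / 0 8 0 0 0 / 0 0 0 0 0
t=3: a0@(2,4) a1@(3,1) a2@(0,0) a3@(3,1) a4@(2,4) a5@(0,0) | pheromone: 10 0 0 0 0 / 0 0 0 0 0 / 0 0 0 0 13 / 0 11 0 0 0 / 0 0 0 0 0
t=4: a0@(2,4) a1@(3,1) a2@(0,0) a3@(3,1) a4@(2,4) a5@(0,0) | pheromone: 13 0 0 0 0 / 0 0 0 0 0 / 0 0 0 0 16 / 0 14 0 0 0 / 0 0 0 0 0
t=5: a0@(2,4) a1@(3,1) a2@(0,0) a3@(3,1) a4@(2,4) a5@(0,0) | pheromone: 16 0 0 0 0 / 0 0 0 0 0 / 0 0 0 0 19 / 0 17 0 0 0 / 0 0 0 0 0
t=6: a0@(2,4) a1@(3,1) a2@(0,0) a3@(3,1) a4@(2,4) a5@(0,0) | pheromone: 19 0 0 0 0 / 0 0 0 0 0 / 0 0 0 0 22 / 0 20 0 0 0 / 0 0 0 0 0

(0, 0)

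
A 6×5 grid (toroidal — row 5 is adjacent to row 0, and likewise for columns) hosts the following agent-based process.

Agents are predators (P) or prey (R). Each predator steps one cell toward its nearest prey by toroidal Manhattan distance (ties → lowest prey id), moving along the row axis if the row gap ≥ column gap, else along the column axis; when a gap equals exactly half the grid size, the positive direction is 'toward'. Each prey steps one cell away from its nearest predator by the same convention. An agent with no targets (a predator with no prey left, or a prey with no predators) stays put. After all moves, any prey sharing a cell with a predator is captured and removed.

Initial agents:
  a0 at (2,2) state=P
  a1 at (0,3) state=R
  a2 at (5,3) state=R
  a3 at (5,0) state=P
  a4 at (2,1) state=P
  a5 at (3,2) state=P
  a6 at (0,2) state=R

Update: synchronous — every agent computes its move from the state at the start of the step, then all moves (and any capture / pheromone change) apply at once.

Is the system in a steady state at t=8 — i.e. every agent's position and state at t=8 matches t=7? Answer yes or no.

yes

t=1: a0@(1,2):P a1@(5,3):R a2@(5,2):R a3@(5,4):P a4@(1,1):P a5@(4,2):P a6@(5,2):R
t=2: a0@(0,2):P a3@(5,3):P a4@(0,1):P a5@(5,2):P
t=3: (unchanged — steady state)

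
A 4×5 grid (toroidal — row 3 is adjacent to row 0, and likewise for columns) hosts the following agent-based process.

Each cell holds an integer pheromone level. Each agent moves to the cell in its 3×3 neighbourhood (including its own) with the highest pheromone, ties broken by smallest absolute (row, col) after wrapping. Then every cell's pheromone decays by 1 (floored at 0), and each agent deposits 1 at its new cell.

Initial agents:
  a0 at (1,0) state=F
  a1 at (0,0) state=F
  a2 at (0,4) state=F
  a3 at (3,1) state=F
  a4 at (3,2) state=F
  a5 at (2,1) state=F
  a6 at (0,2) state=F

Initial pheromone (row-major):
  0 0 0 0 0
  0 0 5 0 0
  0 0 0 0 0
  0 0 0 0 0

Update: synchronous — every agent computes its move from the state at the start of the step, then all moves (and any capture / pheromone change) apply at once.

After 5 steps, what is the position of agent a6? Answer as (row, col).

t=1: a0@(0,0) a1@(0,0) a2@(0,0) a3@(0,0) a4@(0,1) a5@(1,2) a6@(1,2) | pheromone: 4 1 0 0 0 / 0 0 6 0 0 / 0 0 0 0 0 / 0 0 0 0 0
t=2: a0@(0,0) a1@(0,0) a2@(0,0) a3@(0,0) a4@(1,2) a5@(1,2) a6@(1,2) | pheromone: 7 0 0 0 0 / 0 0 8 0 0 / 0 0 0 0 0 / 0 0 0 0 0
t=3: a0@(0,0) a1@(0,0) a2@(0,0) a3@(0,0) a4@(1,2) a5@(1,2) a6@(1,2) | pheromone: 10 0 0 0 0 / 0 0 10 0 0 / 0 0 0 0 0 / 0 0 0 0 0
t=4: a0@(0,0) a1@(0,0) a2@(0,0) a3@(0,0) a4@(1,2) a5@(1,2) a6@(1,2) | pheromone: 13 0 0 0 0 / 0 0 12 0 0 / 0 0 0 0 0 / 0 0 0 0 0
t=5: a0@(0,0) a1@(0,0) a2@(0,0) a3@(0,0) a4@(1,2) a5@(1,2) a6@(1,2) | pheromone: 16 0 0 0 0 / 0 0 14 0 0 / 0 0 0 0 0 / 0 0 0 0 0

(1, 2)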